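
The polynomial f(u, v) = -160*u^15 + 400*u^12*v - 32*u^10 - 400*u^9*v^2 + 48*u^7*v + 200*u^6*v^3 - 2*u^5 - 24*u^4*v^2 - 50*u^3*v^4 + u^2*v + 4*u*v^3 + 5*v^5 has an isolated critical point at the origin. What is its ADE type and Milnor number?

Type D6, Milnor number mu = 6.

The Hessian of f at 0 is [[0, 0], [0, 0]] with rank 0, so corank 2. A Groebner basis of the Jacobian ideal J(f) in C{u,v} is {u^3, u^2*v, -2*u^2 + u*v^2, u*v/2 + v^3}; counting standard monomials gives mu = 6. Corank 2; j^3 = u^2*v has shape L^2 M (L != M), so D-series; mu = 6 gives D_6.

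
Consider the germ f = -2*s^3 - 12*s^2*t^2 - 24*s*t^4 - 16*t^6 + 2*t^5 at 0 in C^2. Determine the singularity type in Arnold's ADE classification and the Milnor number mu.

Type E_8, Milnor number mu = 8.

The Hessian of f at 0 has rank 0. Corank 2; j^3 = -2*s^3 is a perfect cube, so E-series; the 5-jet and mu = 8 give E_8.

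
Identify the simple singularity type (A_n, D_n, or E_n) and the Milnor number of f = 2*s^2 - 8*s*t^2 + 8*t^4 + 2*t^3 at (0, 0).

Type A_2, Milnor number mu = 2.

The Hessian of f at 0 has rank 1. Corank 1: A-series; mu = 2 gives A_2.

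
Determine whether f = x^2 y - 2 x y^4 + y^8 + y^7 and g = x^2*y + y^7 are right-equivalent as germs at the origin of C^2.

The Hessian of f at 0 has rank 0. Corank 2; j^3 = x^2*y has shape L^2 M (L != M), so D-series; mu = 9 gives D_9. The Hessian of g at 0 has rank 0. Corank 2; j^3 = x^2*y has shape L^2 M (L != M), so D-series; mu = 8 gives D_8. f is D_9 but g is D_8, hence not right-equivalent.

No.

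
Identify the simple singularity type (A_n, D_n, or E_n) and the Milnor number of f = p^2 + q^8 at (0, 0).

Type A_7, Milnor number mu = 7.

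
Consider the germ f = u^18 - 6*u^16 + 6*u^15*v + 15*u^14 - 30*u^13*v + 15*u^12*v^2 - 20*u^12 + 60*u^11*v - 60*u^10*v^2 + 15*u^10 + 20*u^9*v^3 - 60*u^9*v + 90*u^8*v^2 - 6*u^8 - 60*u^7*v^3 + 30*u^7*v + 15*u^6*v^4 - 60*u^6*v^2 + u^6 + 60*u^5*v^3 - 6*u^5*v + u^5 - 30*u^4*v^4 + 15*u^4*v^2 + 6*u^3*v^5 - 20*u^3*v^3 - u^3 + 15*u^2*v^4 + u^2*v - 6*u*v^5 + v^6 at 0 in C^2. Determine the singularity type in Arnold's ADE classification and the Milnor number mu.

Type D_7, Milnor number mu = 7.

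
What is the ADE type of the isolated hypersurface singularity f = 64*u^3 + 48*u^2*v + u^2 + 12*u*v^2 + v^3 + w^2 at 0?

A_2

The Hessian of f at 0 is [[2, 0, 0], [0, 0, 0], [0, 0, 2]] with rank 2, so corank 1. A Groebner basis of the Jacobian ideal J(f) in C{u,v,w} is {v^2, u, w}; counting standard monomials gives mu = 2. Corank 1: A-series; mu = 2 gives A_2.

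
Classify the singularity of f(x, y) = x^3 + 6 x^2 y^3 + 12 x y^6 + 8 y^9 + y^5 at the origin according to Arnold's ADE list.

E_{8}

The Hessian of f at 0 has rank 0. Corank 2; j^3 = x^3 is a perfect cube, so E-series; the 5-jet and mu = 8 give E_8.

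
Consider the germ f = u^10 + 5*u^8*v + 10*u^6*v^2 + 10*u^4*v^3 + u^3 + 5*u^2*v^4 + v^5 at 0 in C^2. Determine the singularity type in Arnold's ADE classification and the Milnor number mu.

The Hessian of f at 0 has rank 0. Corank 2; j^3 = u^3 is a perfect cube, so E-series; the 5-jet and mu = 8 give E_8.

Type E_{8}, Milnor number mu = 8.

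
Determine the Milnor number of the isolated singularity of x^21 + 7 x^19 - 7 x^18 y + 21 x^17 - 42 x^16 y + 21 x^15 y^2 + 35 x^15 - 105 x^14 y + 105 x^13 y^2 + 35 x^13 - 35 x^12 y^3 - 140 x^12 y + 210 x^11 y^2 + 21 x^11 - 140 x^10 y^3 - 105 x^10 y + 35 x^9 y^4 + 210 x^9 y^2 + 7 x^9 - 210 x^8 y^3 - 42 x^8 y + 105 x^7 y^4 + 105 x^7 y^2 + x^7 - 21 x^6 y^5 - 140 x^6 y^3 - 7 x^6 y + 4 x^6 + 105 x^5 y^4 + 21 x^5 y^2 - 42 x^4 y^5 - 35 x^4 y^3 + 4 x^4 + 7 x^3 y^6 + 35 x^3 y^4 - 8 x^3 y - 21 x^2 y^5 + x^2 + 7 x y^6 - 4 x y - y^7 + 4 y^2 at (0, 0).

6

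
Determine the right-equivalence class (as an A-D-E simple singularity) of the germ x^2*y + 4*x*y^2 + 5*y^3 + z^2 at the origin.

D_4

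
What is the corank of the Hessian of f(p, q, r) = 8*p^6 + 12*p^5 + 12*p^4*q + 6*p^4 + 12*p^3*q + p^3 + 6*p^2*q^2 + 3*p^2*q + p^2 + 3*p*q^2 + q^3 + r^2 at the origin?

Hessian at 0 has rank 2.

1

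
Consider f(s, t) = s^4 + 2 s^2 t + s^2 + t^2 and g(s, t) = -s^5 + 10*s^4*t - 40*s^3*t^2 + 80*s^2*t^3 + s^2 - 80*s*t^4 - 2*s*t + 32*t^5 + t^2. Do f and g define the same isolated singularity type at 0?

The Hessian of f at 0 has rank 2. Corank 0: nondegenerate Morse point, so A_1. The Hessian of g at 0 has rank 1. Corank 1: A-series; mu = 4 gives A_4. f is A_1 but g is A_4, hence not right-equivalent.

No.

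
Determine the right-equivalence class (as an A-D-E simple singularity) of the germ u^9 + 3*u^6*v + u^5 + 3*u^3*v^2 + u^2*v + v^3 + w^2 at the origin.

The Hessian of f at 0 has rank 1. Corank 2; j^3 = v*(u^2 + v^2) splits into three distinct lines over C (the quadratic factor has nonzero discriminant), so D_4.

D4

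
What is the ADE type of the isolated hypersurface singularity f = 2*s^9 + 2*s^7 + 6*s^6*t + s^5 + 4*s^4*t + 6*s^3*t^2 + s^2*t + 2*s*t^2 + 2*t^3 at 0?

D_4

The Hessian of f at 0 is [[0, 0], [0, 0]] with rank 0, so corank 2. A Groebner basis of the Jacobian ideal J(f) in C{s,t} is {t^3, s^2 + 2*t^2, s*t + t^2}; counting standard monomials gives mu = 4. Corank 2; j^3 = t*(s^2 + 2*s*t + 2*t^2) splits into three distinct lines over C (the quadratic factor has nonzero discriminant), so D_4.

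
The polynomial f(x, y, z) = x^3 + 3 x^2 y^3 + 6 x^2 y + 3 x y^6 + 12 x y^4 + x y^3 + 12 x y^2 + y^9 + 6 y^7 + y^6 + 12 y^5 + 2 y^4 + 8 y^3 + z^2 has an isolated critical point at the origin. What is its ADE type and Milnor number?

The Hessian of f at 0 has rank 1. Corank 2; j^3 = (x + 2*y)^3 is a perfect cube, so E-series; the 4-jet and mu = 7 give E_7.

Type E_{7}, Milnor number mu = 7.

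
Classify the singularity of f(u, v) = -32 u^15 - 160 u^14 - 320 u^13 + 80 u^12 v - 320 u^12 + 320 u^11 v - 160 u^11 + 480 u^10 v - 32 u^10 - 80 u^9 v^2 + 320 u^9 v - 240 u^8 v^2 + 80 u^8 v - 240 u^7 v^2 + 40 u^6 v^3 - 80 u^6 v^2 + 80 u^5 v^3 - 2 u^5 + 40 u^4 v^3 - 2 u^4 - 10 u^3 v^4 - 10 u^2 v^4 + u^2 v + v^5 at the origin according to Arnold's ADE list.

D6

The Hessian of f at 0 is [[0, 0], [0, 0]] with rank 0, so corank 2. A Groebner basis of the Jacobian ideal J(f) in C{u,v} is {u^2/5 + v^4, u^3, u*v}; counting standard monomials gives mu = 6. Corank 2; j^3 = u^2*v has shape L^2 M (L != M), so D-series; mu = 6 gives D_6.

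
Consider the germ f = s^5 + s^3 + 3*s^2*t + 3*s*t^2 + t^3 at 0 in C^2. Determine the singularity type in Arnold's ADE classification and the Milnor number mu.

Type E_{8}, Milnor number mu = 8.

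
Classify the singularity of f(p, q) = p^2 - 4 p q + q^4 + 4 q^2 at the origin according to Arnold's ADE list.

A_3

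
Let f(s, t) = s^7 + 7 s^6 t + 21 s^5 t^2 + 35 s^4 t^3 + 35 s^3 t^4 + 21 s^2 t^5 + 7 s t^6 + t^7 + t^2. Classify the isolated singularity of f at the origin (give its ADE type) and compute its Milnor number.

Type A6, Milnor number mu = 6.

The Hessian of f at 0 has rank 1. Corank 1: A-series; mu = 6 gives A_6.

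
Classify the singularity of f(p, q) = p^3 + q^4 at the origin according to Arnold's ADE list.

The Hessian of f at 0 has rank 0. Corank 2; j^3 = p^3 is a perfect cube, so E-series; the 4-jet and mu = 6 give E_6.

E_6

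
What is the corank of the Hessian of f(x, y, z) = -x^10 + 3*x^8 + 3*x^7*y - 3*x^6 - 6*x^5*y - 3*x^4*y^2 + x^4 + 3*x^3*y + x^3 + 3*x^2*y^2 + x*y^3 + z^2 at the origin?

2

Hessian at 0 has rank 1.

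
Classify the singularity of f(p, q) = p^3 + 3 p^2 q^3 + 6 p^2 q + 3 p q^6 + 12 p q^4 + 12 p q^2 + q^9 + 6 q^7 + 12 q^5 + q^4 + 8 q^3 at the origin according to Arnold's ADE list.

The Hessian of f at 0 has rank 0. Corank 2; j^3 = (p + 2*q)^3 is a perfect cube, so E-series; the 4-jet and mu = 6 give E_6.

E6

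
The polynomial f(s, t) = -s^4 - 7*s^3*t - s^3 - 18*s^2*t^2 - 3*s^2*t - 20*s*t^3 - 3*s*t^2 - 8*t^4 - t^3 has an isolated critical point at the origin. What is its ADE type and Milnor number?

Type E_7, Milnor number mu = 7.

The Hessian of f at 0 has rank 0. Corank 2; j^3 = -(s + t)^3 is a perfect cube, so E-series; the 4-jet and mu = 7 give E_7.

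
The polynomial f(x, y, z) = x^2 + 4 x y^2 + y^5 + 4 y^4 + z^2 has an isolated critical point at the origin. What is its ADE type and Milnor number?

Type A4, Milnor number mu = 4.

The Hessian of f at 0 has rank 2. Corank 1: A-series; mu = 4 gives A_4.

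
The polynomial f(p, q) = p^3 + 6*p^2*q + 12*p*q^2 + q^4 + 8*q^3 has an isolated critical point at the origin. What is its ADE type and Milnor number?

The Hessian of f at 0 has rank 0. Corank 2; j^3 = (p + 2*q)^3 is a perfect cube, so E-series; the 4-jet and mu = 6 give E_6.

Type E_{6}, Milnor number mu = 6.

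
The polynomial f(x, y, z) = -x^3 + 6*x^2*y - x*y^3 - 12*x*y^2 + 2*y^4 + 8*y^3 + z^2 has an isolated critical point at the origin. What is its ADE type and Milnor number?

Type E_{7}, Milnor number mu = 7.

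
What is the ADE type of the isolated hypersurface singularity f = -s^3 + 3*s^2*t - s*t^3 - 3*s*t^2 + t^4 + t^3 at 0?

The Hessian of f at 0 has rank 0. Corank 2; j^3 = -(s - t)^3 is a perfect cube, so E-series; the 4-jet and mu = 7 give E_7.

E_{7}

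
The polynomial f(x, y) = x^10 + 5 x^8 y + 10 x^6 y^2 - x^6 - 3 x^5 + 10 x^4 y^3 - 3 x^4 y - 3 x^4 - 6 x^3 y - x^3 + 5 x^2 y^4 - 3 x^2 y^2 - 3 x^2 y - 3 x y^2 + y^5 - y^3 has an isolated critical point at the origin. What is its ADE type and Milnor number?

Type E_8, Milnor number mu = 8.

The Hessian of f at 0 is [[0, 0], [0, 0]] with rank 0, so corank 2. A Groebner basis of the Jacobian ideal J(f) in C{x,y} is {x^2/4 + x*y^3 + x*y^2/2 + x*y/2 + y^3/2 + y^2/4, y^4, x^3 + 3*x^2/2 + 3*x*y + y^3 + 3*y^2/2, x^2*y - x^2/2 + x*y^2 - x*y - y^2/2}; counting standard monomials gives mu = 8. Corank 2; j^3 = -(x + y)^3 is a perfect cube, so E-series; the 5-jet and mu = 8 give E_8.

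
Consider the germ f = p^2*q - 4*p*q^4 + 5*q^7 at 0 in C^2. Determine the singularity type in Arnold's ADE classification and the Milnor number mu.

Type D8, Milnor number mu = 8.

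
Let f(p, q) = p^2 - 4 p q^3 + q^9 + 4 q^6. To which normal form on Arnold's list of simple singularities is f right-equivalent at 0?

A_{8}

The Hessian of f at 0 has rank 1. Corank 1: A-series; mu = 8 gives A_8.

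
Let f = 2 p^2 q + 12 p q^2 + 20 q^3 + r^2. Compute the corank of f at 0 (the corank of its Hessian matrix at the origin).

2

The Hessian at 0 is [[0, 0, 0], [0, 0, 0], [0, 0, 2]] of rank 1; hence corank 2.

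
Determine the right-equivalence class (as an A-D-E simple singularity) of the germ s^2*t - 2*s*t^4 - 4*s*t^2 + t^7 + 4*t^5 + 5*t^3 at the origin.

The Hessian of f at 0 is [[0, 0], [0, 0]] with rank 0, so corank 2. A Groebner basis of the Jacobian ideal J(f) in C{s,t} is {t^3, s^2 - t^2, s*t - 2*t^2}; counting standard monomials gives mu = 4. Corank 2; j^3 = t*(s^2 - 4*s*t + 5*t^2) splits into three distinct lines over C (the quadratic factor has nonzero discriminant), so D_4.

D_{4}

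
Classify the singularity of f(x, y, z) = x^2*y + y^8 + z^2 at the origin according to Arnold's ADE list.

The Hessian of f at 0 has rank 1. Corank 2; j^3 = x^2*y has shape L^2 M (L != M), so D-series; mu = 9 gives D_9.

D9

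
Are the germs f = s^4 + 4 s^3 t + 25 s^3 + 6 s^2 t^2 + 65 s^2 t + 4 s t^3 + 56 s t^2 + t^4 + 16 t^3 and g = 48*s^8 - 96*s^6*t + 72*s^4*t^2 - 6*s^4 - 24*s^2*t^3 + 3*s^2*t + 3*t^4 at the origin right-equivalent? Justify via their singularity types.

The Hessian of f at 0 has rank 0. Corank 2; j^3 = (s + t)*(5*s + 4*t)^2 has shape L^2 M (L != M), so D-series; mu = 5 gives D_5. The Hessian of g at 0 has rank 0. Corank 2; j^3 = 3*s^2*t has shape L^2 M (L != M), so D-series; mu = 5 gives D_5. Both have type D_5, hence right-equivalent.

Yes.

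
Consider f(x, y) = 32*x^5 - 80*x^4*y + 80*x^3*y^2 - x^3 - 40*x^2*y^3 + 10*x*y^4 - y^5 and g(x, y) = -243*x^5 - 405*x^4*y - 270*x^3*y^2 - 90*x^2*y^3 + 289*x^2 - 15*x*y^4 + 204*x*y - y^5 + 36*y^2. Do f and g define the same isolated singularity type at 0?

No.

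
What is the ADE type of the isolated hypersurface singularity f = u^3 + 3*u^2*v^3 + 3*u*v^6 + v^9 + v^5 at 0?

The Hessian of f at 0 has rank 0. Corank 2; j^3 = u^3 is a perfect cube, so E-series; the 5-jet and mu = 8 give E_8.

E8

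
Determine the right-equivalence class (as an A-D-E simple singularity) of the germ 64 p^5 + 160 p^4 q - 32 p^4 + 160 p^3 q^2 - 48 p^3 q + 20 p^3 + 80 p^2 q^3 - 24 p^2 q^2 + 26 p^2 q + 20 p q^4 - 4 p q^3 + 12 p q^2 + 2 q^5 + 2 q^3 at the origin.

The Hessian of f at 0 has rank 0. Corank 2; j^3 = 2*(2*p + q)*(5*p^2 + 4*p*q + q^2) splits into three distinct lines over C (the quadratic factor has nonzero discriminant), so D_4.

D_4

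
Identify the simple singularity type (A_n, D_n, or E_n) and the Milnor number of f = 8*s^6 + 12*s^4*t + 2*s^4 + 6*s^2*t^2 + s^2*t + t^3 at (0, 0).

Type D_{4}, Milnor number mu = 4.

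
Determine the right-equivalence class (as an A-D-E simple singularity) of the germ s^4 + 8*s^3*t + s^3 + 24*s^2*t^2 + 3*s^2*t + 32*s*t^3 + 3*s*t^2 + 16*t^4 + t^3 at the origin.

The Hessian of f at 0 has rank 0. Corank 2; j^3 = (s + t)^3 is a perfect cube, so E-series; the 4-jet and mu = 6 give E_6.

E_6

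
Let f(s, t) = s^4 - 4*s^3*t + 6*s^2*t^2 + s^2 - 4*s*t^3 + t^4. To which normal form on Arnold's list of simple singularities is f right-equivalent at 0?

A_{3}

The Hessian of f at 0 has rank 1. Corank 1: A-series; mu = 3 gives A_3.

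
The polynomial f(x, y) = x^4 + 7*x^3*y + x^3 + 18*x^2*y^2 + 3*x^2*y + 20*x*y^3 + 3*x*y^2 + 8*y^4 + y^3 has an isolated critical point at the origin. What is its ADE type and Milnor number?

The Hessian of f at 0 has rank 0. Corank 2; j^3 = (x + y)^3 is a perfect cube, so E-series; the 4-jet and mu = 7 give E_7.

Type E_7, Milnor number mu = 7.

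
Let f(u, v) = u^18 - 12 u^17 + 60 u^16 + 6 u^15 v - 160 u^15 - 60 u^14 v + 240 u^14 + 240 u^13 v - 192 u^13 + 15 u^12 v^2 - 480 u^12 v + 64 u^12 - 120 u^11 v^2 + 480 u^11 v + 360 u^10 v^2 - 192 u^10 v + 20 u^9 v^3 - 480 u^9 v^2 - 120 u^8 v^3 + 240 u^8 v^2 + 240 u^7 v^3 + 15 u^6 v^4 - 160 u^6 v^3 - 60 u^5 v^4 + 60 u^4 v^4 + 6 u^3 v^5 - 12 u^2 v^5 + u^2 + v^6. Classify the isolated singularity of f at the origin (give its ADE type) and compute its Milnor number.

Type A5, Milnor number mu = 5.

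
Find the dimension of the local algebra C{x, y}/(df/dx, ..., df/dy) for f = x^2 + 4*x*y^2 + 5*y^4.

3

The Hessian of f at 0 is [[2, 0], [0, 0]] with rank 1, so corank 1. A Groebner basis of the Jacobian ideal J(f) in C{x,y} is {x^2, x*y, x/2 + y^2}; counting standard monomials gives mu = 3. Corank 1: A-series; mu = 3 gives A_3.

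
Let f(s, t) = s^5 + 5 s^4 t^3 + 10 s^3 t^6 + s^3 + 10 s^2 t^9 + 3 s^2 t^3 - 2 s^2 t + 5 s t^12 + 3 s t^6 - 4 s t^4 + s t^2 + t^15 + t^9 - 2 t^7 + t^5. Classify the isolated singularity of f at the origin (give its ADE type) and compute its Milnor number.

Type D_6, Milnor number mu = 6.

The Hessian of f at 0 has rank 0. Corank 2; j^3 = s*(s - t)^2 has shape L^2 M (L != M), so D-series; mu = 6 gives D_6.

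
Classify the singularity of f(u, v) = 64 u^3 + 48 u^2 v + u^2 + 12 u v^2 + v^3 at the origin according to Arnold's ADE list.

The Hessian of f at 0 has rank 1. Corank 1: A-series; mu = 2 gives A_2.

A_{2}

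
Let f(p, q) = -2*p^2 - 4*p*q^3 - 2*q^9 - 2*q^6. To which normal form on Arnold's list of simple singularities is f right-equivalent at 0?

A_8

The Hessian of f at 0 is [[-4, 0], [0, 0]] with rank 1, so corank 1. A Groebner basis of the Jacobian ideal J(f) in C{p,q} is {p^2*q^2, p^3, p + q^3}; counting standard monomials gives mu = 8. Corank 1: A-series; mu = 8 gives A_8.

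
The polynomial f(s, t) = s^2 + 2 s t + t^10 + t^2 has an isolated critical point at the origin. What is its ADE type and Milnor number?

Type A9, Milnor number mu = 9.

The Hessian of f at 0 has rank 1. Corank 1: A-series; mu = 9 gives A_9.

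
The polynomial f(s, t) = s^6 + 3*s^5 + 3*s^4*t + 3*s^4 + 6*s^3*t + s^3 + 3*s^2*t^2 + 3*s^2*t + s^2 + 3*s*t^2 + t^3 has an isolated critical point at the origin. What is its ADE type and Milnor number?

Type A_2, Milnor number mu = 2.

The Hessian of f at 0 has rank 1. Corank 1: A-series; mu = 2 gives A_2.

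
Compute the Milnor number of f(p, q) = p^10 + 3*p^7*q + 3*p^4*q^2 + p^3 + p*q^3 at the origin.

The Hessian of f at 0 has rank 0. Corank 2; j^3 = p^3 is a perfect cube, so E-series; the 4-jet and mu = 7 give E_7.

7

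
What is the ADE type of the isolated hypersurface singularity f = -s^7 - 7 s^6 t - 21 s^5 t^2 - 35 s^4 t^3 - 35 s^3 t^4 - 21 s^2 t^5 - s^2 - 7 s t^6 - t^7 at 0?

A_{6}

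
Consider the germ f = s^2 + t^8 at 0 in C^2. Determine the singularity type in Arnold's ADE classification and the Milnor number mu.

Type A7, Milnor number mu = 7.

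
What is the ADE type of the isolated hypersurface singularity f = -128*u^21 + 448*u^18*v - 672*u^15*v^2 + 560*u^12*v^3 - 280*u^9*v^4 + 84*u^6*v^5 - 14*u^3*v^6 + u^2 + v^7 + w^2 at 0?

A_6

The Hessian of f at 0 has rank 2. Corank 1: A-series; mu = 6 gives A_6.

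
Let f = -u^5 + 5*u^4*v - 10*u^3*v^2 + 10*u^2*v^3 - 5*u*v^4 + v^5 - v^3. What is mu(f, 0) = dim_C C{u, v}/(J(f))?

8

The Hessian of f at 0 has rank 0. Corank 2; j^3 = -v^3 is a perfect cube, so E-series; the 5-jet and mu = 8 give E_8.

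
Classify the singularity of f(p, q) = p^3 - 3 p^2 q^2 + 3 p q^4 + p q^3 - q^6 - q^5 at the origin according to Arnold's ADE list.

E_7

The Hessian of f at 0 has rank 0. Corank 2; j^3 = p^3 is a perfect cube, so E-series; the 4-jet and mu = 7 give E_7.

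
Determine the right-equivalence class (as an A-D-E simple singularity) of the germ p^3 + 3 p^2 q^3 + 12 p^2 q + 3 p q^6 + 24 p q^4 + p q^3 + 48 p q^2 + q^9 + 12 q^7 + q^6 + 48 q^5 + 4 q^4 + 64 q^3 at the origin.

E7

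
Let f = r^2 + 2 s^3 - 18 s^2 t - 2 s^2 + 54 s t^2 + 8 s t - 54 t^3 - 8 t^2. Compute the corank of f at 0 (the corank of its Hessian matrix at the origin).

1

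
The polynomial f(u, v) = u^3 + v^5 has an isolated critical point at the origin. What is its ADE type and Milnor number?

Type E8, Milnor number mu = 8.

The Hessian of f at 0 is [[0, 0], [0, 0]] with rank 0, so corank 2. A Groebner basis of the Jacobian ideal J(f) in C{u,v} is {v^4, u^2}; counting standard monomials gives mu = 8. Corank 2; j^3 = u^3 is a perfect cube, so E-series; the 5-jet and mu = 8 give E_8.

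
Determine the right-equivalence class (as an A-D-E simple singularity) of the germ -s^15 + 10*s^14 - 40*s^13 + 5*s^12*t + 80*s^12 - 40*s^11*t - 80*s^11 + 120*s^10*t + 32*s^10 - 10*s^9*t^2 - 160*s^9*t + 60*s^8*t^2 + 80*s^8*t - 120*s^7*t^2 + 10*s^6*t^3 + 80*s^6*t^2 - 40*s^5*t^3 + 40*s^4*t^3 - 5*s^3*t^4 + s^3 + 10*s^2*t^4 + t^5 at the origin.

The Hessian of f at 0 has rank 0. Corank 2; j^3 = s^3 is a perfect cube, so E-series; the 5-jet and mu = 8 give E_8.

E_8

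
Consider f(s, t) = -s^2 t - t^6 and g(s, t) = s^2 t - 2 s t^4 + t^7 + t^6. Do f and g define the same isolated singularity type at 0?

The Hessian of f at 0 has rank 0. Corank 2; j^3 = -s^2*t has shape L^2 M (L != M), so D-series; mu = 7 gives D_7. The Hessian of g at 0 has rank 0. Corank 2; j^3 = s^2*t has shape L^2 M (L != M), so D-series; mu = 7 gives D_7. Both have type D_7, hence right-equivalent.

Yes.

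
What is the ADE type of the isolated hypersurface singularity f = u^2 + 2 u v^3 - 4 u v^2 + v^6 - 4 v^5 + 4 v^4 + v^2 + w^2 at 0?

A_{1}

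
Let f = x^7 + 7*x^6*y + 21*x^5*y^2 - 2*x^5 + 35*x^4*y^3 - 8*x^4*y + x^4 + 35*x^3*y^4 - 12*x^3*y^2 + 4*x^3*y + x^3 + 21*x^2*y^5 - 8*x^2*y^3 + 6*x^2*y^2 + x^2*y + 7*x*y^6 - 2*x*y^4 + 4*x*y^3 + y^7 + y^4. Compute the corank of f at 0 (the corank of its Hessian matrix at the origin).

Hessian at 0 has rank 0.

2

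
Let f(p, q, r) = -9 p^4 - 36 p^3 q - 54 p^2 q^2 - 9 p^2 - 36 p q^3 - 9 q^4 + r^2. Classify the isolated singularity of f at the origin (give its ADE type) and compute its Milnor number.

Type A3, Milnor number mu = 3.

The Hessian of f at 0 has rank 2. Corank 1: A-series; mu = 3 gives A_3.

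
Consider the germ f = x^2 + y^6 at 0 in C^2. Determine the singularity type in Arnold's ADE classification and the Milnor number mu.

The Hessian of f at 0 has rank 1. Corank 1: A-series; mu = 5 gives A_5.

Type A5, Milnor number mu = 5.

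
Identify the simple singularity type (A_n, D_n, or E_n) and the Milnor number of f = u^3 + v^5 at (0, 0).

Type E8, Milnor number mu = 8.

The Hessian of f at 0 is [[0, 0], [0, 0]] with rank 0, so corank 2. A Groebner basis of the Jacobian ideal J(f) in C{u,v} is {v^4, u^2}; counting standard monomials gives mu = 8. Corank 2; j^3 = u^3 is a perfect cube, so E-series; the 5-jet and mu = 8 give E_8.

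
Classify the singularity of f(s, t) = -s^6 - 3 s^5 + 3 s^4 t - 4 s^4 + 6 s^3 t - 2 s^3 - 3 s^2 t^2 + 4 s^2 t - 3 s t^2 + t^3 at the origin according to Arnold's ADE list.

D_{4}

The Hessian of f at 0 is [[0, 0], [0, 0]] with rank 0, so corank 2. A Groebner basis of the Jacobian ideal J(f) in C{s,t} is {t^3, s^2 - 3*t^2/2, s*t - 3*t^2/2}; counting standard monomials gives mu = 4. Corank 2; j^3 = -(s - t)*(2*s^2 - 2*s*t + t^2) splits into three distinct lines over C (the quadratic factor has nonzero discriminant), so D_4.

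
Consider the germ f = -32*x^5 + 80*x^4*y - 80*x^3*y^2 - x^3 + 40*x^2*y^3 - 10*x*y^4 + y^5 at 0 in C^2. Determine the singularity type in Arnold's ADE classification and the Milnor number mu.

Type E_{8}, Milnor number mu = 8.

The Hessian of f at 0 has rank 0. Corank 2; j^3 = -x^3 is a perfect cube, so E-series; the 5-jet and mu = 8 give E_8.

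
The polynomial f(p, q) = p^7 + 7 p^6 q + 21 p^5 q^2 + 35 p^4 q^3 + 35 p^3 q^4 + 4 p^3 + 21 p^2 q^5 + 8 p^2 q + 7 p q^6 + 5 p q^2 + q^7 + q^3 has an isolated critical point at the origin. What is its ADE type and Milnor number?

The Hessian of f at 0 has rank 0. Corank 2; j^3 = (p + q)*(2*p + q)^2 has shape L^2 M (L != M), so D-series; mu = 8 gives D_8.

Type D8, Milnor number mu = 8.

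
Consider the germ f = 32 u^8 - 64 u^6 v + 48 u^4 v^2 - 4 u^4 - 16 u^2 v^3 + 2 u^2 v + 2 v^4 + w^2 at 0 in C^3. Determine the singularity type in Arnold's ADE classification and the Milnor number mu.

Type D5, Milnor number mu = 5.

The Hessian of f at 0 has rank 1. Corank 2; j^3 = 2*u^2*v has shape L^2 M (L != M), so D-series; mu = 5 gives D_5.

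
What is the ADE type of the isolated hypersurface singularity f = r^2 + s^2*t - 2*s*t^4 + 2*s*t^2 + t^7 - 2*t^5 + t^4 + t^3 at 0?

D_{5}

The Hessian of f at 0 has rank 1. Corank 2; j^3 = t*(s + t)^2 has shape L^2 M (L != M), so D-series; mu = 5 gives D_5.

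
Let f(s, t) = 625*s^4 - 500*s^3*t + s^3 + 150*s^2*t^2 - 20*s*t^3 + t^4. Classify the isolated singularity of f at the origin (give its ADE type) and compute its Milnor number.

The Hessian of f at 0 is [[0, 0], [0, 0]] with rank 0, so corank 2. A Groebner basis of the Jacobian ideal J(f) in C{s,t} is {t^4, s*t^2 - t^3/15, s^2}; counting standard monomials gives mu = 6. Corank 2; j^3 = s^3 is a perfect cube, so E-series; the 4-jet and mu = 6 give E_6.

Type E6, Milnor number mu = 6.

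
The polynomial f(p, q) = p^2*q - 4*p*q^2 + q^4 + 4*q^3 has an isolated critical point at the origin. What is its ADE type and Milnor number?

The Hessian of f at 0 has rank 0. Corank 2; j^3 = q*(p - 2*q)^2 has shape L^2 M (L != M), so D-series; mu = 5 gives D_5.

Type D_{5}, Milnor number mu = 5.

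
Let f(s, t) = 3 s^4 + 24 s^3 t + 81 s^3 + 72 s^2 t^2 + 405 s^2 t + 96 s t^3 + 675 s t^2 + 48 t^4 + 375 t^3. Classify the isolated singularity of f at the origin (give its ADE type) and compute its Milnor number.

Type E_6, Milnor number mu = 6.

The Hessian of f at 0 is [[0, 0], [0, 0]] with rank 0, so corank 2. A Groebner basis of the Jacobian ideal J(f) in C{s,t} is {t^4, s*t^2 + 16*t^3/9, s^2 + 10*s*t/3 + 25*t^2/9}; counting standard monomials gives mu = 6. Corank 2; j^3 = 3*(3*s + 5*t)^3 is a perfect cube, so E-series; the 4-jet and mu = 6 give E_6.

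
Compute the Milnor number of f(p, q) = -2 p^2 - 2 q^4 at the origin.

3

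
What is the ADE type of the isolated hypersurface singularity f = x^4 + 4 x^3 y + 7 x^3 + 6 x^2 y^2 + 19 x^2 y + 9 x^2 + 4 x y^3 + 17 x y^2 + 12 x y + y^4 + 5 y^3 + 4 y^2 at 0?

A2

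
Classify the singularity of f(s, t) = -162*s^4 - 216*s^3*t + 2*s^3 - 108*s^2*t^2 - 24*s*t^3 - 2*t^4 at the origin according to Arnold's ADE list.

E_6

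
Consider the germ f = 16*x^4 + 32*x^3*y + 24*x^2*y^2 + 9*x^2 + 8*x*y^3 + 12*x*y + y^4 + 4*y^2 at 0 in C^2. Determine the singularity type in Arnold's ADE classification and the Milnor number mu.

The Hessian of f at 0 is [[18, 12], [12, 8]] with rank 1, so corank 1. A Groebner basis of the Jacobian ideal J(f) in C{x,y} is {y^3, x + 2*y/3}; counting standard monomials gives mu = 3. Corank 1: A-series; mu = 3 gives A_3.

Type A_3, Milnor number mu = 3.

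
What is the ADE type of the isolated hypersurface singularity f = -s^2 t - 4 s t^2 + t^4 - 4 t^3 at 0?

The Hessian of f at 0 is [[0, 0], [0, 0]] with rank 0, so corank 2. A Groebner basis of the Jacobian ideal J(f) in C{s,t} is {s^3 + 2*s^2 - 8*t^2, -s^2/4 + t^3 + t^2, s*t + 2*t^2}; counting standard monomials gives mu = 5. Corank 2; j^3 = -t*(s + 2*t)^2 has shape L^2 M (L != M), so D-series; mu = 5 gives D_5.

D_5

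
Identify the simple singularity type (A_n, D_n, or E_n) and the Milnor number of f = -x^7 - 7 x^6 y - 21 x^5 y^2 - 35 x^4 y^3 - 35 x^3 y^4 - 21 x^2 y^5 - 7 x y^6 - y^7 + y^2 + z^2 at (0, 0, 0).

The Hessian of f at 0 is [[0, 0, 0], [0, 2, 0], [0, 0, 2]] with rank 2, so corank 1. A Groebner basis of the Jacobian ideal J(f) in C{x,y,z} is {x^6, y, z}; counting standard monomials gives mu = 6. Corank 1: A-series; mu = 6 gives A_6.

Type A_{6}, Milnor number mu = 6.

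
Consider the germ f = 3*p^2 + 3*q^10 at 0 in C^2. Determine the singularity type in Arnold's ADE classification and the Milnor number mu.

Type A_9, Milnor number mu = 9.

The Hessian of f at 0 is [[6, 0], [0, 0]] with rank 1, so corank 1. A Groebner basis of the Jacobian ideal J(f) in C{p,q} is {q^9, p}; counting standard monomials gives mu = 9. Corank 1: A-series; mu = 9 gives A_9.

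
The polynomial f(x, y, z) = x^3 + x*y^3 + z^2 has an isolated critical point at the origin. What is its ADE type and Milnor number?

Type E7, Milnor number mu = 7.

The Hessian of f at 0 has rank 1. Corank 2; j^3 = x^3 is a perfect cube, so E-series; the 4-jet and mu = 7 give E_7.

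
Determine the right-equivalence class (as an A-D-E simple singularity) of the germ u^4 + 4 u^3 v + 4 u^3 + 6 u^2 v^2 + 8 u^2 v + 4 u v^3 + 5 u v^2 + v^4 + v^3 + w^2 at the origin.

D_{5}

The Hessian of f at 0 has rank 1. Corank 2; j^3 = (u + v)*(2*u + v)^2 has shape L^2 M (L != M), so D-series; mu = 5 gives D_5.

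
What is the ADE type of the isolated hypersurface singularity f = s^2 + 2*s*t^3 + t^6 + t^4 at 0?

A_{3}

The Hessian of f at 0 has rank 1. Corank 1: A-series; mu = 3 gives A_3.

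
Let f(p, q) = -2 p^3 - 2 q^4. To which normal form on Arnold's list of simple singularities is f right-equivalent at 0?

The Hessian of f at 0 is [[0, 0], [0, 0]] with rank 0, so corank 2. A Groebner basis of the Jacobian ideal J(f) in C{p,q} is {q^3, p^2}; counting standard monomials gives mu = 6. Corank 2; j^3 = -2*p^3 is a perfect cube, so E-series; the 4-jet and mu = 6 give E_6.

E6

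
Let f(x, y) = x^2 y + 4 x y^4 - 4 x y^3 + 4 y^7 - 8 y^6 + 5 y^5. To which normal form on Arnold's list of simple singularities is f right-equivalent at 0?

The Hessian of f at 0 has rank 0. Corank 2; j^3 = x^2*y has shape L^2 M (L != M), so D-series; mu = 6 gives D_6.

D6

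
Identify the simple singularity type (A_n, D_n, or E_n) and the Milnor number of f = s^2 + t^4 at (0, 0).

Type A_3, Milnor number mu = 3.

The Hessian of f at 0 is [[2, 0], [0, 0]] with rank 1, so corank 1. A Groebner basis of the Jacobian ideal J(f) in C{s,t} is {t^3, s}; counting standard monomials gives mu = 3. Corank 1: A-series; mu = 3 gives A_3.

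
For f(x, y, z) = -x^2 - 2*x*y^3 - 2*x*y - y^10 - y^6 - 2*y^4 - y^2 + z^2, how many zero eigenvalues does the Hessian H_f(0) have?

1

Hessian at 0 has rank 2.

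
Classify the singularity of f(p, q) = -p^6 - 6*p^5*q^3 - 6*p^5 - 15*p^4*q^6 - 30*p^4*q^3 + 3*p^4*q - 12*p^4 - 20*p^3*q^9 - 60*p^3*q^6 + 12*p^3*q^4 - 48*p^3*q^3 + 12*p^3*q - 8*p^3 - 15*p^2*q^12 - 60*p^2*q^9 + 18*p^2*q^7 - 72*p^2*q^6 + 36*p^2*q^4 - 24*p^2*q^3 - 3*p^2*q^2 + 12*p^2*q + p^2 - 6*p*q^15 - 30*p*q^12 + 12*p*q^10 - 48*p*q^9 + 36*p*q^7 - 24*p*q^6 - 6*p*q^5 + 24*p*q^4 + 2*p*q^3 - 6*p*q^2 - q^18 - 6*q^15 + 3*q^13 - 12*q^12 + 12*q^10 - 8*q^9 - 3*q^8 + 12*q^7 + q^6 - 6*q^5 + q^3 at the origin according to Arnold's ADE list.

A_2

The Hessian of f at 0 is [[2, 0], [0, 0]] with rank 1, so corank 1. A Groebner basis of the Jacobian ideal J(f) in C{p,q} is {q^2, p}; counting standard monomials gives mu = 2. Corank 1: A-series; mu = 2 gives A_2.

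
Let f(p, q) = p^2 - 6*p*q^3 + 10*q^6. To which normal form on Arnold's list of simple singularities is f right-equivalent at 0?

The Hessian of f at 0 is [[2, 0], [0, 0]] with rank 1, so corank 1. A Groebner basis of the Jacobian ideal J(f) in C{p,q} is {p*q^2, -p/3 + q^3, p^2}; counting standard monomials gives mu = 5. Corank 1: A-series; mu = 5 gives A_5.

A_5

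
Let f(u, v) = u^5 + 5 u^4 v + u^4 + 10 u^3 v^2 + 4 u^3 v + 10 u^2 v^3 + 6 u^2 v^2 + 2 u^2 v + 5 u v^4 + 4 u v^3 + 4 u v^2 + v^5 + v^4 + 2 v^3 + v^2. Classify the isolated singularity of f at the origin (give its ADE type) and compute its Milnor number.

The Hessian of f at 0 has rank 1. Corank 1: A-series; mu = 4 gives A_4.

Type A_4, Milnor number mu = 4.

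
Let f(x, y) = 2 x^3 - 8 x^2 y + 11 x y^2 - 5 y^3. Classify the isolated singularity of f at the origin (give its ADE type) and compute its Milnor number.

The Hessian of f at 0 has rank 0. Corank 2; j^3 = (x - y)*(2*x^2 - 6*x*y + 5*y^2) splits into three distinct lines over C (the quadratic factor has nonzero discriminant), so D_4.

Type D_4, Milnor number mu = 4.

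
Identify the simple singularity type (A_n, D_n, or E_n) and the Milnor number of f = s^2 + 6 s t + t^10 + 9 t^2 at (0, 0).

Type A_9, Milnor number mu = 9.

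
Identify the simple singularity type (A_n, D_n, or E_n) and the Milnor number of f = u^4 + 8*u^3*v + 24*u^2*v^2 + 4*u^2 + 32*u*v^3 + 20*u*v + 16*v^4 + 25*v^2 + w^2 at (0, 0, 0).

Type A_3, Milnor number mu = 3.

The Hessian of f at 0 is [[8, 20, 0], [20, 50, 0], [0, 0, 2]] with rank 2, so corank 1. A Groebner basis of the Jacobian ideal J(f) in C{u,v,w} is {v^3, u + 5*v/2, w}; counting standard monomials gives mu = 3. Corank 1: A-series; mu = 3 gives A_3.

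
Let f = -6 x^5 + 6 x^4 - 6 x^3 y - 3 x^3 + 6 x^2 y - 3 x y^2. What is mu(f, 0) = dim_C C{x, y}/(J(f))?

The Hessian of f at 0 is [[0, 0], [0, 0]] with rank 0, so corank 2. A Groebner basis of the Jacobian ideal J(f) in C{x,y} is {x^3 - x^2 + x*y, x^2*y - 5*x^2/4 + 3*x*y/2 - y^2/4, -3*x^2/2 + x*y^2 + 2*x*y - y^2/2, -7*x^2/4 + 5*x*y/2 + y^3 - 3*y^2/4}; counting standard monomials gives mu = 6. Corank 2; j^3 = -3*x*(x - y)^2 has shape L^2 M (L != M), so D-series; mu = 6 gives D_6.

6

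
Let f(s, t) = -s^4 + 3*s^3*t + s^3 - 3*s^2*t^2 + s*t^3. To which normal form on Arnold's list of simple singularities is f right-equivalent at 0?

E_7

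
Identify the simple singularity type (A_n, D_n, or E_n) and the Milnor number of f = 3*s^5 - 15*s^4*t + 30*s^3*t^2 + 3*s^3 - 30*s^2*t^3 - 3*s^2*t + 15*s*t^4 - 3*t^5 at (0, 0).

Type D_{6}, Milnor number mu = 6.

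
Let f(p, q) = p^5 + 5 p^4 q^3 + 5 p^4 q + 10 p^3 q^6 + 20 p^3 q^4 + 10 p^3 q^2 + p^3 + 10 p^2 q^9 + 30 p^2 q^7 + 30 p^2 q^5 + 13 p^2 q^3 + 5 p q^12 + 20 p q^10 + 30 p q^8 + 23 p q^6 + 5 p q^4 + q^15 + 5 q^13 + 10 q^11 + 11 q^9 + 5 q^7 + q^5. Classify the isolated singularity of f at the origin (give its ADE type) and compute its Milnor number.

The Hessian of f at 0 has rank 0. Corank 2; j^3 = p^3 is a perfect cube, so E-series; the 5-jet and mu = 8 give E_8.

Type E_{8}, Milnor number mu = 8.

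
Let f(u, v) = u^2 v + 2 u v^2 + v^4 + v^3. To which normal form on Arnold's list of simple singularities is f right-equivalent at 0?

The Hessian of f at 0 has rank 0. Corank 2; j^3 = v*(u + v)^2 has shape L^2 M (L != M), so D-series; mu = 5 gives D_5.

D5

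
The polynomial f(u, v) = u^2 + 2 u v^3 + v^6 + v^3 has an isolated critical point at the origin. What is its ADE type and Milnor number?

Type A_{2}, Milnor number mu = 2.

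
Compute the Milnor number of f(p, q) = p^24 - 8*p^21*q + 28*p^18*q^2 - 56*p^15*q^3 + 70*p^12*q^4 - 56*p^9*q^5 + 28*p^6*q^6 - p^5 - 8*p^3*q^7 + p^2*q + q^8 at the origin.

9

The Hessian of f at 0 is [[0, 0], [0, 0]] with rank 0, so corank 2. A Groebner basis of the Jacobian ideal J(f) in C{p,q} is {p^2/8 + q^7, p^3, p*q}; counting standard monomials gives mu = 9. Corank 2; j^3 = p^2*q has shape L^2 M (L != M), so D-series; mu = 9 gives D_9.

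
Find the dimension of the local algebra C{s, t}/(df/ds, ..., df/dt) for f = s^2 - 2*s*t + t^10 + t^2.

9

The Hessian of f at 0 is [[2, -2], [-2, 2]] with rank 1, so corank 1. A Groebner basis of the Jacobian ideal J(f) in C{s,t} is {t^9, s - t}; counting standard monomials gives mu = 9. Corank 1: A-series; mu = 9 gives A_9.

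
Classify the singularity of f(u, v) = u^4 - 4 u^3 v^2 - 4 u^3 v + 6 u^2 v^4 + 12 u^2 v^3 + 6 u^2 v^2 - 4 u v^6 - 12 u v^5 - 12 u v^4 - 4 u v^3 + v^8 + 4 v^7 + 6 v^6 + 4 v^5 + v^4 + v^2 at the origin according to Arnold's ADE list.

A_{3}

The Hessian of f at 0 has rank 1. Corank 1: A-series; mu = 3 gives A_3.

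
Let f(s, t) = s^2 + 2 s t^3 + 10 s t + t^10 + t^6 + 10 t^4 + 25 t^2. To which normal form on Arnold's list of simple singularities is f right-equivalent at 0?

A_9

The Hessian of f at 0 is [[2, 10], [10, 50]] with rank 1, so corank 1. A Groebner basis of the Jacobian ideal J(f) in C{s,t} is {s^3 + 15*s^2*t + 75*s*t^2 - 125*s - 625*t, s + t^3 + 5*t}; counting standard monomials gives mu = 9. Corank 1: A-series; mu = 9 gives A_9.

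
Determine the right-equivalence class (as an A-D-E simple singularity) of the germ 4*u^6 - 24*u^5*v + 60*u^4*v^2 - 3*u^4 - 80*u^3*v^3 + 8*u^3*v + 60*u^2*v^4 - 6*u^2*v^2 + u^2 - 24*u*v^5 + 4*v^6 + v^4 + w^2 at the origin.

A_3

The Hessian of f at 0 is [[2, 0, 0], [0, 0, 0], [0, 0, 2]] with rank 2, so corank 1. A Groebner basis of the Jacobian ideal J(f) in C{u,v,w} is {v^3, u, w}; counting standard monomials gives mu = 3. Corank 1: A-series; mu = 3 gives A_3.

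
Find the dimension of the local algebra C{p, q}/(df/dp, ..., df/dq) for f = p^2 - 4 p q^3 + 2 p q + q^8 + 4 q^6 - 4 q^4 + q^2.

7

The Hessian of f at 0 is [[2, 2], [2, 2]] with rank 1, so corank 1. A Groebner basis of the Jacobian ideal J(f) in C{p,q} is {p^3 - 3*p*q^2 - p - q, p^2*q + 2*p*q^2 + p/2 + q/2, -p/2 + q^3 - q/2}; counting standard monomials gives mu = 7. Corank 1: A-series; mu = 7 gives A_7.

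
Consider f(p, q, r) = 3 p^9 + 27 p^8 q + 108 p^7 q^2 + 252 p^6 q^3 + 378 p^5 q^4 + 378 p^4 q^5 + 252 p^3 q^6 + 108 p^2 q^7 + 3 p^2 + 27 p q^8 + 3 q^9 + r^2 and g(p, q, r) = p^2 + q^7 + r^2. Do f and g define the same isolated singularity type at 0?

No.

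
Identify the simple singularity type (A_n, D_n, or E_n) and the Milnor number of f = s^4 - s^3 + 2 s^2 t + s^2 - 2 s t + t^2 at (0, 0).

The Hessian of f at 0 has rank 1. Corank 1: A-series; mu = 2 gives A_2.

Type A2, Milnor number mu = 2.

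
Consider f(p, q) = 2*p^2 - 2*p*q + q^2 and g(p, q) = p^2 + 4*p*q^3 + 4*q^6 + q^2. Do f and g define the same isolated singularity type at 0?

Yes.

The Hessian of f at 0 has rank 2. Corank 0: nondegenerate Morse point, so A_1. The Hessian of g at 0 has rank 2. Corank 0: nondegenerate Morse point, so A_1. Both have type A_1, hence right-equivalent.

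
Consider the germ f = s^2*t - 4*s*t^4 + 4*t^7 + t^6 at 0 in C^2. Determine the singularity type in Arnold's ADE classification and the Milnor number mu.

Type D7, Milnor number mu = 7.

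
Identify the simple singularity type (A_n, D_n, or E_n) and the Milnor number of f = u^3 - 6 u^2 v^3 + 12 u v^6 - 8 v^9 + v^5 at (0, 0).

The Hessian of f at 0 is [[0, 0], [0, 0]] with rank 0, so corank 2. A Groebner basis of the Jacobian ideal J(f) in C{u,v} is {-u^2/4 + u*v^3, v^4, u^3, u^2*v}; counting standard monomials gives mu = 8. Corank 2; j^3 = u^3 is a perfect cube, so E-series; the 5-jet and mu = 8 give E_8.

Type E8, Milnor number mu = 8.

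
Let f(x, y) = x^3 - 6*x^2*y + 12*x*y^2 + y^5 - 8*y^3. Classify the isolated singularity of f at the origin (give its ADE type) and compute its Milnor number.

Type E_{8}, Milnor number mu = 8.

The Hessian of f at 0 is [[0, 0], [0, 0]] with rank 0, so corank 2. A Groebner basis of the Jacobian ideal J(f) in C{x,y} is {y^4, x^2 - 4*x*y + 4*y^2}; counting standard monomials gives mu = 8. Corank 2; j^3 = (x - 2*y)^3 is a perfect cube, so E-series; the 5-jet and mu = 8 give E_8.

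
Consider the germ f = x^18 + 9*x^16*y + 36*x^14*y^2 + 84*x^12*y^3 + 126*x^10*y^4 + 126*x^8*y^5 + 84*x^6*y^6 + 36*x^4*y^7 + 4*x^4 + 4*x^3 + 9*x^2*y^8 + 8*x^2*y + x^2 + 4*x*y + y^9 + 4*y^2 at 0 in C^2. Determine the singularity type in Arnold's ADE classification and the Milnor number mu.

The Hessian of f at 0 has rank 1. Corank 1: A-series; mu = 8 gives A_8.

Type A8, Milnor number mu = 8.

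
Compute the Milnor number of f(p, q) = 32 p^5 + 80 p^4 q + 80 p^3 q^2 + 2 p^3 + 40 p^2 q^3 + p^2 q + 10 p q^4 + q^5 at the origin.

The Hessian of f at 0 has rank 0. Corank 2; j^3 = p^2*(2*p + q) has shape L^2 M (L != M), so D-series; mu = 6 gives D_6.

6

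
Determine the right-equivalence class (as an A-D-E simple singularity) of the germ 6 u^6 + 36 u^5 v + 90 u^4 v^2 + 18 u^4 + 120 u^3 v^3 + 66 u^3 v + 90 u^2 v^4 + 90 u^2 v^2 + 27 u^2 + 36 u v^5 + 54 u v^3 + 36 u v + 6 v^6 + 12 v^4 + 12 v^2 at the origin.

The Hessian of f at 0 is [[54, 36], [36, 24]] with rank 1, so corank 1. A Groebner basis of the Jacobian ideal J(f) in C{u,v} is {u*v^2 - 54*u - 36*v, 81*u + v^3 + 54*v, u^2 + 4*u*v/3 + 4*v^2/9}; counting standard monomials gives mu = 5. Corank 1: A-series; mu = 5 gives A_5.

A_5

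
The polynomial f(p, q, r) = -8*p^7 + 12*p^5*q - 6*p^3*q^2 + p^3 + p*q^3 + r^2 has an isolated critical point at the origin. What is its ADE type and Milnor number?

Type E_7, Milnor number mu = 7.

The Hessian of f at 0 has rank 1. Corank 2; j^3 = p^3 is a perfect cube, so E-series; the 4-jet and mu = 7 give E_7.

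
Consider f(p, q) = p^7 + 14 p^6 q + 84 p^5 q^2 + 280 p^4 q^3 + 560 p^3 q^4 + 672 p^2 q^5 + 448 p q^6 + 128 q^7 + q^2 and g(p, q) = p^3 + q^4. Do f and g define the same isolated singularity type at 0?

No.

The Hessian of f at 0 is [[0, 0], [0, 2]] with rank 1, so corank 1. A Groebner basis of the Jacobian ideal J(f) in C{p,q} is {p^6, q}; counting standard monomials gives mu = 6. Corank 1: A-series; mu = 6 gives A_6. The Hessian of g at 0 is [[0, 0], [0, 0]] with rank 0, so corank 2. A Groebner basis of the Jacobian ideal J(g) in C{p,q} is {q^3, p^2}; counting standard monomials gives mu = 6. Corank 2; j^3 = p^3 is a perfect cube, so E-series; the 4-jet and mu = 6 give E_6. f is A_6 but g is E_6, hence not right-equivalent.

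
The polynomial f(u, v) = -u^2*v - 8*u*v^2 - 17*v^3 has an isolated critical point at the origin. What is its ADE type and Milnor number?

The Hessian of f at 0 has rank 0. Corank 2; j^3 = -v*(u^2 + 8*u*v + 17*v^2) splits into three distinct lines over C (the quadratic factor has nonzero discriminant), so D_4.

Type D4, Milnor number mu = 4.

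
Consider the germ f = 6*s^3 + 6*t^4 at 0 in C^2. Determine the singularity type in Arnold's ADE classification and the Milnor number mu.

The Hessian of f at 0 is [[0, 0], [0, 0]] with rank 0, so corank 2. A Groebner basis of the Jacobian ideal J(f) in C{s,t} is {t^3, s^2}; counting standard monomials gives mu = 6. Corank 2; j^3 = 6*s^3 is a perfect cube, so E-series; the 4-jet and mu = 6 give E_6.

Type E6, Milnor number mu = 6.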